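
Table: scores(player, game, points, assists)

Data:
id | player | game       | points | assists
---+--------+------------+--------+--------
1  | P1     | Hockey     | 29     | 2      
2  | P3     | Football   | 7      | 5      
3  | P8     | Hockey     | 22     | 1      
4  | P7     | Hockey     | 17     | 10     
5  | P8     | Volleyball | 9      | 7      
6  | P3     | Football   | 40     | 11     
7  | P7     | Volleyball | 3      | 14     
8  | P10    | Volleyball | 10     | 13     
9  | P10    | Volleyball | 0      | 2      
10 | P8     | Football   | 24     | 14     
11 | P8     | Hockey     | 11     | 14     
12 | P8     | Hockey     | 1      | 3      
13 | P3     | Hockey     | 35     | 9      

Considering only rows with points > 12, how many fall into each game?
SELECT game, COUNT(*)
FROM scores
WHERE points > 12
GROUP BY game

Note: WHERE filters rows before grouping.

Result:
  Football: 2
  Hockey: 4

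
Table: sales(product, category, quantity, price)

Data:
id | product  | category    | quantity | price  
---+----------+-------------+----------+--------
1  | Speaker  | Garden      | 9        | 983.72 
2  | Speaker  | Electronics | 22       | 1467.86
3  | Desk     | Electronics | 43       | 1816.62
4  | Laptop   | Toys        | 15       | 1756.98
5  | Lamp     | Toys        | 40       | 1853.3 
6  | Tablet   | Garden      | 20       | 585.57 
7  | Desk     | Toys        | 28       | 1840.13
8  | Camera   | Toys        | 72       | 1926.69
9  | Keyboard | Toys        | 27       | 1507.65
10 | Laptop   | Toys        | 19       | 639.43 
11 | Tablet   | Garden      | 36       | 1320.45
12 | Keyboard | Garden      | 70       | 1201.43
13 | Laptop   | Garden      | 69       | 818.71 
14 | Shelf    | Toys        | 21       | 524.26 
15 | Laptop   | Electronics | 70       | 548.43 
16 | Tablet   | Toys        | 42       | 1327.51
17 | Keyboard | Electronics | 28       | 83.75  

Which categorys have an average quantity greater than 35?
SELECT category, AVG(quantity)
FROM sales
GROUP BY category
HAVING AVG(quantity) > 35

Result:
  Electronics: avg=40.75
  Garden: avg=40.80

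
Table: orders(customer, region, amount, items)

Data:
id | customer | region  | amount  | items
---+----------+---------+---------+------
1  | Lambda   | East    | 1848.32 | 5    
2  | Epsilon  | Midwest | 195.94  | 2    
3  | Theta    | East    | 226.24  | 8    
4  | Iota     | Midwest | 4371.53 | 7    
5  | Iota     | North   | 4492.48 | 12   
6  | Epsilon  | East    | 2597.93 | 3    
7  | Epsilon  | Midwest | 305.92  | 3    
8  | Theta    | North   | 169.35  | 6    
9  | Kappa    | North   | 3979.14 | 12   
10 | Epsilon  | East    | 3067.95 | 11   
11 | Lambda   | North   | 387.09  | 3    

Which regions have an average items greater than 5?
SELECT region, AVG(items)
FROM orders
GROUP BY region
HAVING AVG(items) > 5

Result:
  East: avg=6.75
  North: avg=8.25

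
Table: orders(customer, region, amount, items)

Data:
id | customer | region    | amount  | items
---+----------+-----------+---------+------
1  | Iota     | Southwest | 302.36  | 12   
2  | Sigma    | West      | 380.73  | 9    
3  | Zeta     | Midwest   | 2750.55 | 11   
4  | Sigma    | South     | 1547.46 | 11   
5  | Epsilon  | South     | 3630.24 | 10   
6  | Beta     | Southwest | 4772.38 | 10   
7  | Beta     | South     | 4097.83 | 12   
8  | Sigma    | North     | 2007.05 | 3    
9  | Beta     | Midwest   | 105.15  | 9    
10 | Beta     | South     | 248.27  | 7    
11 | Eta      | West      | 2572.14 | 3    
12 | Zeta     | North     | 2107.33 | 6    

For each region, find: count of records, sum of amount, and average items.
SELECT region,
       COUNT(*) as cnt,
       SUM(amount) as total_amount,
       AVG(items) as avg_items
FROM orders
GROUP BY region

Result:
  Midwest: 2 records, 2855.70 total amount, 10.00 avg items
  North: 2 records, 4114.38 total amount, 4.50 avg items
  South: 4 records, 9523.80 total amount, 10.00 avg items
  Southwest: 2 records, 5074.74 total amount, 11.00 avg items
  West: 2 records, 2952.87 total amount, 6.00 avg items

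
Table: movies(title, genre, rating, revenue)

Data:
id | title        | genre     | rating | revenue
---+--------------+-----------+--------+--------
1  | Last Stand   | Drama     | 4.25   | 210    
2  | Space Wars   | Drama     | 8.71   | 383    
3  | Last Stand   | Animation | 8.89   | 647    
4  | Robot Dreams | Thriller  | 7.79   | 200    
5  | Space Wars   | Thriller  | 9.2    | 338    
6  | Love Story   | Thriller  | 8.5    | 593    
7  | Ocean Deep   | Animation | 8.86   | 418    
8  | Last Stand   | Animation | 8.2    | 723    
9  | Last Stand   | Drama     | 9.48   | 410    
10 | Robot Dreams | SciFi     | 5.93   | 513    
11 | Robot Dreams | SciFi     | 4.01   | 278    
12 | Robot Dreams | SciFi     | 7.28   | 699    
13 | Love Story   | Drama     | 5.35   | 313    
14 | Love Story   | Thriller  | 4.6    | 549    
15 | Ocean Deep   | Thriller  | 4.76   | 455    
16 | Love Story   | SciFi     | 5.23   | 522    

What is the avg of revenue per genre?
SELECT genre, AVG(revenue) as result
FROM movies
GROUP BY genre

Result:
  Animation: 596.00
  Drama: 329.00
  SciFi: 503.00
  Thriller: 427.00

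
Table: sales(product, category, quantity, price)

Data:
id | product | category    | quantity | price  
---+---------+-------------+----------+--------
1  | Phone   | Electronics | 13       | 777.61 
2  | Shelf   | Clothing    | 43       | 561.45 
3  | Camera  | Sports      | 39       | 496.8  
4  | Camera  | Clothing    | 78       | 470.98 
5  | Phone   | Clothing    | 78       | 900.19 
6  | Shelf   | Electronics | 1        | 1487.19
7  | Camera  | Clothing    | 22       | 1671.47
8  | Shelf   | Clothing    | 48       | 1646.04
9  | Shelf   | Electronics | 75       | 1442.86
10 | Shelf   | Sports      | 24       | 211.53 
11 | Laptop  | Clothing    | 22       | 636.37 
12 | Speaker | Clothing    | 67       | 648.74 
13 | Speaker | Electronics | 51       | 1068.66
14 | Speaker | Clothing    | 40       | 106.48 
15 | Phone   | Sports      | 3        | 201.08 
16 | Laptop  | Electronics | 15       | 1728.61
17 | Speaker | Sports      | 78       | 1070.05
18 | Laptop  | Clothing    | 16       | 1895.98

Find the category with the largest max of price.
SELECT category, MAX(price) as val
FROM sales
GROUP BY category
ORDER BY val DESC
LIMIT 1

Result: Clothing with max(price) = 1895.98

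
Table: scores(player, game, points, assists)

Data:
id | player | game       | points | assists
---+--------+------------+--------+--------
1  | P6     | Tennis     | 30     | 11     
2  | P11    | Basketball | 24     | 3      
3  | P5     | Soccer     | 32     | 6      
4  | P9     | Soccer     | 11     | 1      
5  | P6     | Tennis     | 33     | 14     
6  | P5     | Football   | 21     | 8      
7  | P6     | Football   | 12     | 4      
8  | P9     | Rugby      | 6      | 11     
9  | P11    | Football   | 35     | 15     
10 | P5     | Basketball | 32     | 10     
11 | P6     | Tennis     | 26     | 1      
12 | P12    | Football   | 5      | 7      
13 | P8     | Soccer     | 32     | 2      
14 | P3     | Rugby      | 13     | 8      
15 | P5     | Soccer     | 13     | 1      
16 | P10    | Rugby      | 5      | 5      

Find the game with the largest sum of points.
SELECT game, SUM(points) as val
FROM scores
GROUP BY game
ORDER BY val DESC
LIMIT 1

Result: Tennis with sum(points) = 89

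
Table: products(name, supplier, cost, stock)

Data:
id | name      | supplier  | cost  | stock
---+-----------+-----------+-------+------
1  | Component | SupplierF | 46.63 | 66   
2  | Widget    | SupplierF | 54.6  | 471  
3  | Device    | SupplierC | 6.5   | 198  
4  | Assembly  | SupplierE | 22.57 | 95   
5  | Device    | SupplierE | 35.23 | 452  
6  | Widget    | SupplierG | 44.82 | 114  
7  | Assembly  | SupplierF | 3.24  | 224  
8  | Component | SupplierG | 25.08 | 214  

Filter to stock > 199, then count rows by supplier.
SELECT supplier, COUNT(*)
FROM products
WHERE stock > 199
GROUP BY supplier

Note: WHERE filters rows before grouping.

Result:
  SupplierE: 1
  SupplierF: 2
  SupplierG: 1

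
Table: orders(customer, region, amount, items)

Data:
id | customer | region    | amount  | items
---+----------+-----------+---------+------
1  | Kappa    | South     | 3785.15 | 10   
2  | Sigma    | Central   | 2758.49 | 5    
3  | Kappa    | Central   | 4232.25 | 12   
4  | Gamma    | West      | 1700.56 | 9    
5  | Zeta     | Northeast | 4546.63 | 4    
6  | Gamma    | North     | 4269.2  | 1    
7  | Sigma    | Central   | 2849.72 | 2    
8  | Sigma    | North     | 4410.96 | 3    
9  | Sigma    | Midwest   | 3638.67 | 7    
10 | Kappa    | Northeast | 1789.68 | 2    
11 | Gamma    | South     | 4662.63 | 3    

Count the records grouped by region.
SELECT region, COUNT(*) as count
FROM orders
GROUP BY region

Result:
  Central: 3
  Midwest: 1
  North: 2
  Northeast: 2
  South: 2
  West: 1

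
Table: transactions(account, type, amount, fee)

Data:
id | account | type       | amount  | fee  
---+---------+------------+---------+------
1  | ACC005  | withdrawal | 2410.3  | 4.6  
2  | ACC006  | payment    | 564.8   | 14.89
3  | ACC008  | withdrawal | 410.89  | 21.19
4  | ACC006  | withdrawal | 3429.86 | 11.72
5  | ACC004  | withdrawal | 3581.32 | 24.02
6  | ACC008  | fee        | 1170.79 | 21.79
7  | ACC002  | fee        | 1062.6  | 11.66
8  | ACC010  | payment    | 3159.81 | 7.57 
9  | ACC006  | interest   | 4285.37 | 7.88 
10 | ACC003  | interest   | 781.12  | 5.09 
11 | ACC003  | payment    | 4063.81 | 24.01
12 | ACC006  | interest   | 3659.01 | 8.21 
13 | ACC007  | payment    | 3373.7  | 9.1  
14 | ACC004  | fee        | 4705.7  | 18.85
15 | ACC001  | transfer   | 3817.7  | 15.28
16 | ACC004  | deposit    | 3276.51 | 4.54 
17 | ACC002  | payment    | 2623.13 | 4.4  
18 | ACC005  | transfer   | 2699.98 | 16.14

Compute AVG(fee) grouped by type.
SELECT type, AVG(fee) as result
FROM transactions
GROUP BY type

Result:
  deposit: 4.54
  fee: 17.43
  interest: 7.06
  payment: 11.99
  transfer: 15.71
  withdrawal: 15.38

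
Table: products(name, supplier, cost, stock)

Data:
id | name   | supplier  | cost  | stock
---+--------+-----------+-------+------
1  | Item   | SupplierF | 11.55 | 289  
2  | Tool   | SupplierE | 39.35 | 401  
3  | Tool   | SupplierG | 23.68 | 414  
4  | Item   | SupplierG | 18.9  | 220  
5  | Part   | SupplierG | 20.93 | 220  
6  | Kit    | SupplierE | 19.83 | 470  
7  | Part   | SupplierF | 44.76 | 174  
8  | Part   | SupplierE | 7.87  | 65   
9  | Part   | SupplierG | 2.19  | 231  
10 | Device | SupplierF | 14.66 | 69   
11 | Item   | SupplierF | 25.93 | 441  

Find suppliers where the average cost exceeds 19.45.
SELECT supplier, AVG(cost)
FROM products
GROUP BY supplier
HAVING AVG(cost) > 19.45

Result:
  SupplierE: avg=22.35
  SupplierF: avg=24.23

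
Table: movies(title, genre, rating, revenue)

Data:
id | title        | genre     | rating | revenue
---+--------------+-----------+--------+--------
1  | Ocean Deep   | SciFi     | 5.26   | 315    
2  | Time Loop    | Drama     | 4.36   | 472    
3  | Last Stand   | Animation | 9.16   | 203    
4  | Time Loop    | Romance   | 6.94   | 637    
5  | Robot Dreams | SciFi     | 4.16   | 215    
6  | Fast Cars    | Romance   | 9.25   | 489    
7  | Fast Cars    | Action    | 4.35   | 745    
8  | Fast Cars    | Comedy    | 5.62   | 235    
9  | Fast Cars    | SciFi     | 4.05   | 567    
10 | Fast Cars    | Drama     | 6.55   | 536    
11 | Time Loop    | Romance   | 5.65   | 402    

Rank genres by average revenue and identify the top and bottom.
SELECT genre, AVG(revenue)
FROM movies
GROUP BY genre
ORDER BY AVG(revenue)

All groups:
  Animation: 203.00
  Comedy: 235.00
  SciFi: 365.67
  Drama: 504.00
  Romance: 509.33
  Action: 745.00

Highest: Action (745.00)
Lowest: Animation (203.00)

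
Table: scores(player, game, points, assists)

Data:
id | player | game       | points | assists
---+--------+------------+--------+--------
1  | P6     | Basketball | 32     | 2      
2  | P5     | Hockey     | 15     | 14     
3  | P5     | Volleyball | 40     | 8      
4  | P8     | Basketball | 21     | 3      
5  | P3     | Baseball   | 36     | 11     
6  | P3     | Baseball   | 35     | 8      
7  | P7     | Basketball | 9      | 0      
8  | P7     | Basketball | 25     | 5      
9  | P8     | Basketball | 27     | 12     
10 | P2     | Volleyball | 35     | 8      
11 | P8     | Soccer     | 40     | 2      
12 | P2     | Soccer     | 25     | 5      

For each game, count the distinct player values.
SELECT game, COUNT(DISTINCT player)
FROM scores
GROUP BY game

Result:
  Baseball: 1 distinct
  Basketball: 3 distinct
  Hockey: 1 distinct
  Soccer: 2 distinct
  Volleyball: 2 distinct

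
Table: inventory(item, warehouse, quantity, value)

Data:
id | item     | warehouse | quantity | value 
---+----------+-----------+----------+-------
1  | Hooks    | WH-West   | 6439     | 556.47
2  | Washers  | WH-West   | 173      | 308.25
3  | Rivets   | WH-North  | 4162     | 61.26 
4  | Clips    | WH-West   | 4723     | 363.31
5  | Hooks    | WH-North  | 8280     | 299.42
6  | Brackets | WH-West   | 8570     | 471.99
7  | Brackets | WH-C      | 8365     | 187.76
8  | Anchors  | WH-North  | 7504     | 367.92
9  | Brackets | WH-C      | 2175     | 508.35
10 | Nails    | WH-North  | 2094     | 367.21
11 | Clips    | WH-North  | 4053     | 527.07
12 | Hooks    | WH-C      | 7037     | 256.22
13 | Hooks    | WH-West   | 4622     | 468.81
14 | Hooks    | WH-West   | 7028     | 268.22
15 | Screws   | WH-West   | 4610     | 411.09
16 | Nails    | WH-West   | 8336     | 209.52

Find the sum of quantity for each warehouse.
SELECT warehouse, SUM(quantity) as result
FROM inventory
GROUP BY warehouse

Result:
  WH-C: 17577
  WH-North: 26093
  WH-West: 44501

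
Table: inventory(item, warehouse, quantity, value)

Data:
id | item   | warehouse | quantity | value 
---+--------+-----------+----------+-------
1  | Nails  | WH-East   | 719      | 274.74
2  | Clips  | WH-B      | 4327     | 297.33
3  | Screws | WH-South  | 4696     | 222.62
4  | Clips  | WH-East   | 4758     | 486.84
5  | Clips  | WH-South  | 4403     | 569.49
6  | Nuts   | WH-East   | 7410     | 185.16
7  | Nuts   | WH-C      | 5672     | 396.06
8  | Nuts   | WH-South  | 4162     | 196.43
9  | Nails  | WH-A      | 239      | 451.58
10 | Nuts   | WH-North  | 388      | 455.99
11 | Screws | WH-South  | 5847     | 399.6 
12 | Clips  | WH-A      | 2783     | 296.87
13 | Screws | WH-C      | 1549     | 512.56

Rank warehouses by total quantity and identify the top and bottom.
SELECT warehouse, SUM(quantity)
FROM inventory
GROUP BY warehouse
ORDER BY SUM(quantity)

All groups:
  WH-North: 388
  WH-A: 3022
  WH-B: 4327
  WH-C: 7221
  WH-East: 12887
  WH-South: 19108

Highest: WH-South (19108)
Lowest: WH-North (388)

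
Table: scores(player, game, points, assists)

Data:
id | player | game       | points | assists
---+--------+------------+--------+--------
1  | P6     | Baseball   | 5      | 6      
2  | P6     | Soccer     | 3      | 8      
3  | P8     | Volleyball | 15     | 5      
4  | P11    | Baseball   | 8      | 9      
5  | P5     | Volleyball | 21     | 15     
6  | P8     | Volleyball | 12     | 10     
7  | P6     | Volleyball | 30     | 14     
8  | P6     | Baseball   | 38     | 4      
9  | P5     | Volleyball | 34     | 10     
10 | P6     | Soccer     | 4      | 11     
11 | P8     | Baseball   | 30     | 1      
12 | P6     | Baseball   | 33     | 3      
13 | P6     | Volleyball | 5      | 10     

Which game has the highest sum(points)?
SELECT game, SUM(points) as val
FROM scores
GROUP BY game
ORDER BY val DESC
LIMIT 1

Result: Volleyball with sum(points) = 117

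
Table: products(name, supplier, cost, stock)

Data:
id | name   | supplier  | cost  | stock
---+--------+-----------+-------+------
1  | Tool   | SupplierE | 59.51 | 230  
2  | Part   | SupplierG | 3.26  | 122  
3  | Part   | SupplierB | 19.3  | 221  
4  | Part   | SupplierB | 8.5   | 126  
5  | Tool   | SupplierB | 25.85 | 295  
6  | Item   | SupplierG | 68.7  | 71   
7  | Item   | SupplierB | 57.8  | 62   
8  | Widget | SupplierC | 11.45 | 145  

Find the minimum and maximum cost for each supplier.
SELECT supplier, MIN(cost), MAX(cost)
FROM products
GROUP BY supplier

Result:
  SupplierB: min=8.50, max=57.80
  SupplierC: min=11.45, max=11.45
  SupplierE: min=59.51, max=59.51
  SupplierG: min=3.26, max=68.70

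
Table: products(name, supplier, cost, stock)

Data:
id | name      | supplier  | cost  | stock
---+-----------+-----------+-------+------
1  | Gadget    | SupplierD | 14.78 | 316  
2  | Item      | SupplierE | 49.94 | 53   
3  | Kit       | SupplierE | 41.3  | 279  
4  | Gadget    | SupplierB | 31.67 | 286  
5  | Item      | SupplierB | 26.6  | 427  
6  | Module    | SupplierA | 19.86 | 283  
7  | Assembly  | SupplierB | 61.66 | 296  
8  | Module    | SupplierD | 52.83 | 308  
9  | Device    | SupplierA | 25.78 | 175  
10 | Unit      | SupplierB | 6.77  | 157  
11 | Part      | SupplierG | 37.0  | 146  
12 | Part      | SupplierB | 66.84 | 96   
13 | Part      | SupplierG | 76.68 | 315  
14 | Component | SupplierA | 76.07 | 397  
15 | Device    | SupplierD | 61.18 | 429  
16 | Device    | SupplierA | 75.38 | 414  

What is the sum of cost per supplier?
SELECT supplier, SUM(cost) as result
FROM products
GROUP BY supplier

Result:
  SupplierA: 197.09
  SupplierB: 193.54
  SupplierD: 128.79
  SupplierE: 91.24
  SupplierG: 113.68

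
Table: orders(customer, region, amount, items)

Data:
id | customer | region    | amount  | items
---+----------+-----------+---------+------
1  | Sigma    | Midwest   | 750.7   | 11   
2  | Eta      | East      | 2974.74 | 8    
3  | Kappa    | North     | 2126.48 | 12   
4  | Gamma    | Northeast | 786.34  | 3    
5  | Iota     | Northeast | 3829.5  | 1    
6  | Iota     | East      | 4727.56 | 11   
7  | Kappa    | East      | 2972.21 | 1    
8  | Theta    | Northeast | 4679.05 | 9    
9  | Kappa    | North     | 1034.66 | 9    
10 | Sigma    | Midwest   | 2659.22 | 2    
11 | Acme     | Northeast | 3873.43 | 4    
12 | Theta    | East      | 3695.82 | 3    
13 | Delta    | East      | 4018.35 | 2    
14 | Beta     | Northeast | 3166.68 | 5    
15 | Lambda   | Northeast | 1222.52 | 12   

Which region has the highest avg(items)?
SELECT region, AVG(items) as val
FROM orders
GROUP BY region
ORDER BY val DESC
LIMIT 1

Result: North with avg(items) = 10.50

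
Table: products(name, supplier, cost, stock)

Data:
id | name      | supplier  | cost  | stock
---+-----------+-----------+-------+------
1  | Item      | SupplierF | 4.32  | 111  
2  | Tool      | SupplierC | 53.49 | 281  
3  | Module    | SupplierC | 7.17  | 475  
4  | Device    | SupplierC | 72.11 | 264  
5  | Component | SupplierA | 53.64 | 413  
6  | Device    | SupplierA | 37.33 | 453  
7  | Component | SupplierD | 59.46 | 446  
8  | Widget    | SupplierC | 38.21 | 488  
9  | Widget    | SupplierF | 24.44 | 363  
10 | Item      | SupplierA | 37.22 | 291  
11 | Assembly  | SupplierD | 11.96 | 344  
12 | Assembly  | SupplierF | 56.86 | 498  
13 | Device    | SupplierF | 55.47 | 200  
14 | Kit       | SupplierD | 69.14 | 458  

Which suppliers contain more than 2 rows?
SELECT supplier, COUNT(*) as cnt
FROM products
GROUP BY supplier
HAVING COUNT(*) > 2

Result:
  SupplierA: 3
  SupplierC: 4
  SupplierD: 3
  SupplierF: 4

Note: HAVING filters groups after aggregation, WHERE filters rows before.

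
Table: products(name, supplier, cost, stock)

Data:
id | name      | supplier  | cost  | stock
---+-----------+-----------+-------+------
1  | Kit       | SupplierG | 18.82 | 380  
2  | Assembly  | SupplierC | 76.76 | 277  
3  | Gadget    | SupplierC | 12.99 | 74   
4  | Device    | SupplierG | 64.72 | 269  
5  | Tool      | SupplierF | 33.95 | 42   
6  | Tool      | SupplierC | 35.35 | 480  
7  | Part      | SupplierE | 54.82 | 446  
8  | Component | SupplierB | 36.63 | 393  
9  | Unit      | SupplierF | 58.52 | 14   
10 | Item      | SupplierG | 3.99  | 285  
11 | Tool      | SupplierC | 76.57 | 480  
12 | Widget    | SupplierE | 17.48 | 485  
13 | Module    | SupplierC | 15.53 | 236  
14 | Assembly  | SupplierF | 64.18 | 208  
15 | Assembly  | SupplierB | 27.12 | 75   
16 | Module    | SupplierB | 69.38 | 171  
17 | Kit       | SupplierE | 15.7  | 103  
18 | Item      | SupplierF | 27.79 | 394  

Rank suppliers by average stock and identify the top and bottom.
SELECT supplier, AVG(stock)
FROM products
GROUP BY supplier
ORDER BY AVG(stock)

All groups:
  SupplierF: 164.50
  SupplierB: 213.00
  SupplierC: 309.40
  SupplierG: 311.33
  SupplierE: 344.67

Highest: SupplierE (344.67)
Lowest: SupplierF (164.50)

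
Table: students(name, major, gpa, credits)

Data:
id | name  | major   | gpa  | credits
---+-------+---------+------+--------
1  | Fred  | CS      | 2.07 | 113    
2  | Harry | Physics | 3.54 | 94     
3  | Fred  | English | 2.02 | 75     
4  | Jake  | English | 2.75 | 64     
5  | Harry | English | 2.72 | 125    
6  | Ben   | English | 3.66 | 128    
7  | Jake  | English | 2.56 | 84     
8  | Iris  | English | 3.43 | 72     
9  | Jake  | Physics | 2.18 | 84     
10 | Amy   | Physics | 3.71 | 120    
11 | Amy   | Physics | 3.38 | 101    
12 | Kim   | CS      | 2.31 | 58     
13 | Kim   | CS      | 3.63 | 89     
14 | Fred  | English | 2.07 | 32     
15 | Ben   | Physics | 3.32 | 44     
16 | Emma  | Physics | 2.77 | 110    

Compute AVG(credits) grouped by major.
SELECT major, AVG(credits) as result
FROM students
GROUP BY major

Result:
  CS: 86.67
  English: 82.86
  Physics: 92.17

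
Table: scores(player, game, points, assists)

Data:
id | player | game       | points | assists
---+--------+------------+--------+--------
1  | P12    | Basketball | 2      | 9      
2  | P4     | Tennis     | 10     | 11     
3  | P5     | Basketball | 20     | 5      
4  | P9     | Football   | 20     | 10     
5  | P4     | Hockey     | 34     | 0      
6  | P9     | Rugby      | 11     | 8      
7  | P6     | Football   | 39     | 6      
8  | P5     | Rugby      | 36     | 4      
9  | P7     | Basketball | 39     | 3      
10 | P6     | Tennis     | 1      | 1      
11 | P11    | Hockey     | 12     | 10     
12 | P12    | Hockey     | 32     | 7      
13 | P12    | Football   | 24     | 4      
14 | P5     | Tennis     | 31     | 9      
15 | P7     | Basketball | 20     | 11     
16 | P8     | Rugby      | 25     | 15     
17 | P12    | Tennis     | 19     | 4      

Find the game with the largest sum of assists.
SELECT game, SUM(assists) as val
FROM scores
GROUP BY game
ORDER BY val DESC
LIMIT 1

Result: Basketball with sum(assists) = 28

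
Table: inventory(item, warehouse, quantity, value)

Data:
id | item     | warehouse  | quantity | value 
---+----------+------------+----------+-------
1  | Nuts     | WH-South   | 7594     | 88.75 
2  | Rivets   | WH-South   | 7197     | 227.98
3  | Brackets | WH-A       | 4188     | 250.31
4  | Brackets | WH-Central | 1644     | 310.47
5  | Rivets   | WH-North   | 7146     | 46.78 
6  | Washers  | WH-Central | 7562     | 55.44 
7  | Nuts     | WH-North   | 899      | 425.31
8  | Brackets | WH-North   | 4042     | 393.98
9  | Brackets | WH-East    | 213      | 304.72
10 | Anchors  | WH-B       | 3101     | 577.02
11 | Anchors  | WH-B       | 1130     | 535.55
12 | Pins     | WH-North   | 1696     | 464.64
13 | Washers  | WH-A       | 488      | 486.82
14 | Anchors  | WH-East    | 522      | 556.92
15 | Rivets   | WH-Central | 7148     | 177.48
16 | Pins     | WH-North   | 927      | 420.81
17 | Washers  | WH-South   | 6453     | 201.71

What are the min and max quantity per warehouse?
SELECT warehouse, MIN(quantity), MAX(quantity)
FROM inventory
GROUP BY warehouse

Result:
  WH-A: min=488, max=4188
  WH-B: min=1130, max=3101
  WH-Central: min=1644, max=7562
  WH-East: min=213, max=522
  WH-North: min=899, max=7146
  WH-South: min=6453, max=7594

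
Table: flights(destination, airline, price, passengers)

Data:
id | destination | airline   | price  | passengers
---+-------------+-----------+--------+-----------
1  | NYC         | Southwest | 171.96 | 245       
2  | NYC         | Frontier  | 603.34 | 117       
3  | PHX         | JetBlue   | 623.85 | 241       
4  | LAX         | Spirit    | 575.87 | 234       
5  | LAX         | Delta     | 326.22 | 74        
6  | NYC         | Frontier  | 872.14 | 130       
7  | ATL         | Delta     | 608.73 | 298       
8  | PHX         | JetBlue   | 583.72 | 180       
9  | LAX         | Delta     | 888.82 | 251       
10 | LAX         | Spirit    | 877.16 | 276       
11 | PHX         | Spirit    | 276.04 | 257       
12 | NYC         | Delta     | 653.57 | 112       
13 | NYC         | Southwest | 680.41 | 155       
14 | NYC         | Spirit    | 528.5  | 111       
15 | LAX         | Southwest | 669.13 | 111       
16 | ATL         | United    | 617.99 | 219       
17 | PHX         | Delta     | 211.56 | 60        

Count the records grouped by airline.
SELECT airline, COUNT(*) as count
FROM flights
GROUP BY airline

Result:
  Delta: 5
  Frontier: 2
  JetBlue: 2
  Southwest: 3
  Spirit: 4
  United: 1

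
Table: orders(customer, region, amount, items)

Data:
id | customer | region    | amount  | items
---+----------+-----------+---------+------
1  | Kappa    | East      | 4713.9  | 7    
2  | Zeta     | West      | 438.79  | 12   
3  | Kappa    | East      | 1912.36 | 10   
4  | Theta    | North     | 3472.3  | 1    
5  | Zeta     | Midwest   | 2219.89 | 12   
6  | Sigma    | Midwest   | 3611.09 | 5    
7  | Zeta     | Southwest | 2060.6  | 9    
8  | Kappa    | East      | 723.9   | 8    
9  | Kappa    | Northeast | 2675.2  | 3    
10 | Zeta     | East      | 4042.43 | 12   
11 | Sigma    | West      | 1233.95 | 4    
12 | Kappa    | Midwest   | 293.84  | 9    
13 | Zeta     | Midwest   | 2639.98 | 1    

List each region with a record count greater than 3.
SELECT region, COUNT(*) as cnt
FROM orders
GROUP BY region
HAVING COUNT(*) > 3

Result:
  East: 4
  Midwest: 4

Note: HAVING filters groups after aggregation, WHERE filters rows before.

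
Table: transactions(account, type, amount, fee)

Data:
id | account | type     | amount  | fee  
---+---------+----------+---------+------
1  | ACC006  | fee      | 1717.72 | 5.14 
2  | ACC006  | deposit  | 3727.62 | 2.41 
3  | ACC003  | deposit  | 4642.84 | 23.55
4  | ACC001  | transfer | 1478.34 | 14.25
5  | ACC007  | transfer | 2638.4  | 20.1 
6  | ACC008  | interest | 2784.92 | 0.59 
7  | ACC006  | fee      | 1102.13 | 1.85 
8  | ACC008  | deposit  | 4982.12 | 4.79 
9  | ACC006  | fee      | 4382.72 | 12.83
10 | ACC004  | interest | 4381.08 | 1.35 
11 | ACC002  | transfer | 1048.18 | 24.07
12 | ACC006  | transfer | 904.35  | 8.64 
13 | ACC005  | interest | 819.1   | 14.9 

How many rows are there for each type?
SELECT type, COUNT(*) as count
FROM transactions
GROUP BY type

Result:
  deposit: 3
  fee: 3
  interest: 3
  transfer: 4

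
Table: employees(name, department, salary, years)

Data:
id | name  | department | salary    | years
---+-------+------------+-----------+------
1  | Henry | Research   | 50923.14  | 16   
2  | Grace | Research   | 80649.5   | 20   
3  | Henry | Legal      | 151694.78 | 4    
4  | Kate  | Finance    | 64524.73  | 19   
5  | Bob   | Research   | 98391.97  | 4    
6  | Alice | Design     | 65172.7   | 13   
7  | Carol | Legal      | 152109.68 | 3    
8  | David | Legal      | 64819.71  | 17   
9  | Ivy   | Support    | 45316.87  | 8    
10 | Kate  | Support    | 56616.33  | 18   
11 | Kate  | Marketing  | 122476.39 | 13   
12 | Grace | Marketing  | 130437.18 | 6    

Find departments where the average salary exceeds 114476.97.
SELECT department, AVG(salary)
FROM employees
GROUP BY department
HAVING AVG(salary) > 114476.97

Result:
  Legal: avg=122874.72
  Marketing: avg=126456.79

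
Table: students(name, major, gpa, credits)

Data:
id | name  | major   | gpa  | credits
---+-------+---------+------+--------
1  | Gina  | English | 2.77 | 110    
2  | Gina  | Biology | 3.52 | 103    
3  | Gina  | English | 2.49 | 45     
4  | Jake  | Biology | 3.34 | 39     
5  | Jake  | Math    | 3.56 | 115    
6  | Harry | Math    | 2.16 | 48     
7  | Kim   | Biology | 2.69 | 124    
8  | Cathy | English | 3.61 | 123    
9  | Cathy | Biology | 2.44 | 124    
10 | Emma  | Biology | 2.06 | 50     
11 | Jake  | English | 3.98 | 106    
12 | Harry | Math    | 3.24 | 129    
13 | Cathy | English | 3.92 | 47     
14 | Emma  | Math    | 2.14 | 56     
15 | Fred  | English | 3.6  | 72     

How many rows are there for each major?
SELECT major, COUNT(*) as count
FROM students
GROUP BY major

Result:
  Biology: 5
  English: 6
  Math: 4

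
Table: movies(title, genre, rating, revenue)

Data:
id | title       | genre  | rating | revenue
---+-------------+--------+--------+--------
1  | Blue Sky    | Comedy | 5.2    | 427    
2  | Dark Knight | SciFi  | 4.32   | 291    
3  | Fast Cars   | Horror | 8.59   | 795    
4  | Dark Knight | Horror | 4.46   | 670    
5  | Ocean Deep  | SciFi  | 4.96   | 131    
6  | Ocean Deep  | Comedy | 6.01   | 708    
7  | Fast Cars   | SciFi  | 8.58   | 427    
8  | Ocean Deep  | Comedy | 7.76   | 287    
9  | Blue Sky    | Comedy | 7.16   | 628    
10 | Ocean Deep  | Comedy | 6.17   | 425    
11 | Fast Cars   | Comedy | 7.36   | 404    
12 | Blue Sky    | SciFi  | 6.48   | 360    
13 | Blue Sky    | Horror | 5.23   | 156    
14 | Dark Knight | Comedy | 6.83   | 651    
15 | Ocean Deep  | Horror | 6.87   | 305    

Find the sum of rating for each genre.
SELECT genre, SUM(rating) as result
FROM movies
GROUP BY genre

Result:
  Comedy: 46.49
  Horror: 25.15
  SciFi: 24.34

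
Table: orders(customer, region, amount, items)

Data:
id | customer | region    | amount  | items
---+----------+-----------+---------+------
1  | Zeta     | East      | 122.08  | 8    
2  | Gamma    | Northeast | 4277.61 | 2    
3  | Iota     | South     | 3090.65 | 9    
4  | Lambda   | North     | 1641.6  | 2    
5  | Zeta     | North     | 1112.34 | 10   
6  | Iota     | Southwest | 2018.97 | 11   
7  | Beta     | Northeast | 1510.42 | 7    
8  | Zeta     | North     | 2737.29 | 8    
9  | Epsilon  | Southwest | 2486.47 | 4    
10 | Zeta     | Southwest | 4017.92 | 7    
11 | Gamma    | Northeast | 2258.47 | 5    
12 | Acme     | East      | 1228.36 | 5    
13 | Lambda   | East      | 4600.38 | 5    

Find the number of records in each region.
SELECT region, COUNT(*) as count
FROM orders
GROUP BY region

Result:
  East: 3
  North: 3
  Northeast: 3
  South: 1
  Southwest: 3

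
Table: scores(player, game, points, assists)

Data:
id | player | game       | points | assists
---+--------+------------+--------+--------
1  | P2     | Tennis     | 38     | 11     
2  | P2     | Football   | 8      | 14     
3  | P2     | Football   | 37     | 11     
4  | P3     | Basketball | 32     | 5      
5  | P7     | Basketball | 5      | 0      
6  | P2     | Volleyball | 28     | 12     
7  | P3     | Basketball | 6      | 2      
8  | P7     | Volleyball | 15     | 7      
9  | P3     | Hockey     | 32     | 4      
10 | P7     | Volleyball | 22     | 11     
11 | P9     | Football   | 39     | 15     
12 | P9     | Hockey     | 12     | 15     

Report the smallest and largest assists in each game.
SELECT game, MIN(assists), MAX(assists)
FROM scores
GROUP BY game

Result:
  Basketball: min=0, max=5
  Football: min=11, max=15
  Hockey: min=4, max=15
  Tennis: min=11, max=11
  Volleyball: min=7, max=12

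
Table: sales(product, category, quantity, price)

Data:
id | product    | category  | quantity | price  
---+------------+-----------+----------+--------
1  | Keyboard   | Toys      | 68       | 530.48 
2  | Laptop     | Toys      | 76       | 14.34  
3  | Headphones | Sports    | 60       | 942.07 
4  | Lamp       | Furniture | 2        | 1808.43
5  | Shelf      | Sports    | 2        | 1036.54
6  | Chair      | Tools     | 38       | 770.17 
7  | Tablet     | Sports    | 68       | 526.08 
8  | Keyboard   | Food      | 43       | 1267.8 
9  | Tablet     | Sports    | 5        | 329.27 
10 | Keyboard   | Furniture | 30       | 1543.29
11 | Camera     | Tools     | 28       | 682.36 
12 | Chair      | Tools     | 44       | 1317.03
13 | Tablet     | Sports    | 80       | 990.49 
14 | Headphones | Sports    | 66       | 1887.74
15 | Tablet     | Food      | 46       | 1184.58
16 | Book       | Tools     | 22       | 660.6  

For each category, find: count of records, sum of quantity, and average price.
SELECT category,
       COUNT(*) as cnt,
       SUM(quantity) as total_quantity,
       AVG(price) as avg_price
FROM sales
GROUP BY category

Result:
  Food: 2 records, 89 total quantity, 1226.19 avg price
  Furniture: 2 records, 32 total quantity, 1675.86 avg price
  Sports: 6 records, 281 total quantity, 952.03 avg price
  Tools: 4 records, 132 total quantity, 857.54 avg price
  Toys: 2 records, 144 total quantity, 272.41 avg price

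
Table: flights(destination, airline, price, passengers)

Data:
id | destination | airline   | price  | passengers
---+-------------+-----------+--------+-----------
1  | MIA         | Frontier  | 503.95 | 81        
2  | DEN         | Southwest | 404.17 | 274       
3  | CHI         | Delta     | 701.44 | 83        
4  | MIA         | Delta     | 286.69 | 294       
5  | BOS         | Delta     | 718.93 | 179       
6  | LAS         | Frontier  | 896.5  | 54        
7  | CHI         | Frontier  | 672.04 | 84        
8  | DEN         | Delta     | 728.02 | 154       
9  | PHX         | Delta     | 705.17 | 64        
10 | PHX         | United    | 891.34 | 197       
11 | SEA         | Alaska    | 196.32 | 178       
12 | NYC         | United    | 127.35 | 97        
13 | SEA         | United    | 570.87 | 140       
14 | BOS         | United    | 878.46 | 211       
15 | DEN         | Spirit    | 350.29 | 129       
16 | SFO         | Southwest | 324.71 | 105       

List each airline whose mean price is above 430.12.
SELECT airline, AVG(price)
FROM flights
GROUP BY airline
HAVING AVG(price) > 430.12

Result:
  Delta: avg=628.05
  Frontier: avg=690.83
  United: avg=617.01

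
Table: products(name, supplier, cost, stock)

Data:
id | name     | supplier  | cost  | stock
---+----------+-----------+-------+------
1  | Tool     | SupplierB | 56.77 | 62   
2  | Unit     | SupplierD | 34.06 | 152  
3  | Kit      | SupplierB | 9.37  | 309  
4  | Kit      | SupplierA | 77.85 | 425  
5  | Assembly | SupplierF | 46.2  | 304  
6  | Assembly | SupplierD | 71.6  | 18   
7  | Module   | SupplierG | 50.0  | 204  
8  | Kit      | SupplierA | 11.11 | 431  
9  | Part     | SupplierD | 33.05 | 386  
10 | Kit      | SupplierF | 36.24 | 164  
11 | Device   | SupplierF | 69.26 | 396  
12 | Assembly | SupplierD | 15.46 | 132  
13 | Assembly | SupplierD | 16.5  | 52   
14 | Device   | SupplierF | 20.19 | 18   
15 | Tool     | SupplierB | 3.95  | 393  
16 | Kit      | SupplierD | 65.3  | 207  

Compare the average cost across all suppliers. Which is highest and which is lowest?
SELECT supplier, AVG(cost)
FROM products
GROUP BY supplier
ORDER BY AVG(cost)

All groups:
  SupplierB: 23.36
  SupplierD: 39.33
  SupplierF: 42.97
  SupplierA: 44.48
  SupplierG: 50.00

Highest: SupplierG (50.00)
Lowest: SupplierB (23.36)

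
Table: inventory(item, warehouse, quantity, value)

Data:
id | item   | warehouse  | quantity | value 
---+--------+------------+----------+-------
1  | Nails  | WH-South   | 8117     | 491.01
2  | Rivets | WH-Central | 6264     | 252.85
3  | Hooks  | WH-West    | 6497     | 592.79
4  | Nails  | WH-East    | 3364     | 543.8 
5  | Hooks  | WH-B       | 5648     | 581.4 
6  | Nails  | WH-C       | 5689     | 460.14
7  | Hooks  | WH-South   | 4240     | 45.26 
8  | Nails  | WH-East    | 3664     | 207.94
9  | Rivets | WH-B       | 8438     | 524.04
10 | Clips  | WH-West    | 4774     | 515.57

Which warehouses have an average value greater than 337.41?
SELECT warehouse, AVG(value)
FROM inventory
GROUP BY warehouse
HAVING AVG(value) > 337.41

Result:
  WH-B: avg=552.72
  WH-C: avg=460.14
  WH-East: avg=375.87
  WH-West: avg=554.18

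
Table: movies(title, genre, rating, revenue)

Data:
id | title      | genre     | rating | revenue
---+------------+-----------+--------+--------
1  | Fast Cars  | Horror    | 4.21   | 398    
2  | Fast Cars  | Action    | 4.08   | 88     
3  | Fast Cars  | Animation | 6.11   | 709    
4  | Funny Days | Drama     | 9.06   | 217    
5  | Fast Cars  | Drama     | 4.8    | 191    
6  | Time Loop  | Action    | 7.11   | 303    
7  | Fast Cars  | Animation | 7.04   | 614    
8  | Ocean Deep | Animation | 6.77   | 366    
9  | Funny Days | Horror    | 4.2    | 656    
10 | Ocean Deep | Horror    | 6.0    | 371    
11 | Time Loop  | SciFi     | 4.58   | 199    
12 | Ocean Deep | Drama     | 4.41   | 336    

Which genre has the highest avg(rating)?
SELECT genre, AVG(rating) as val
FROM movies
GROUP BY genre
ORDER BY val DESC
LIMIT 1

Result: Animation with avg(rating) = 6.64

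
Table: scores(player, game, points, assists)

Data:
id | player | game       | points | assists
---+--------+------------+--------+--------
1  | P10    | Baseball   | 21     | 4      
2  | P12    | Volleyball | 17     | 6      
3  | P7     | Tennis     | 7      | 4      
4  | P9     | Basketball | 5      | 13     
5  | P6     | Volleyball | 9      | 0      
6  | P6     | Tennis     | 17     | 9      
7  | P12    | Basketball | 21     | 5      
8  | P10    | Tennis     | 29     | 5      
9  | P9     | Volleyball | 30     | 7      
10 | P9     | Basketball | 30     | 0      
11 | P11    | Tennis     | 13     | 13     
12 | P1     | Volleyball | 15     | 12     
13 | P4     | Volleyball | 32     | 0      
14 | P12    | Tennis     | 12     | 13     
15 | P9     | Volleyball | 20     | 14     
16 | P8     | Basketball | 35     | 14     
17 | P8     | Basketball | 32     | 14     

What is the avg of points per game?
SELECT game, AVG(points) as result
FROM scores
GROUP BY game

Result:
  Baseball: 21.00
  Basketball: 24.60
  Tennis: 15.60
  Volleyball: 20.50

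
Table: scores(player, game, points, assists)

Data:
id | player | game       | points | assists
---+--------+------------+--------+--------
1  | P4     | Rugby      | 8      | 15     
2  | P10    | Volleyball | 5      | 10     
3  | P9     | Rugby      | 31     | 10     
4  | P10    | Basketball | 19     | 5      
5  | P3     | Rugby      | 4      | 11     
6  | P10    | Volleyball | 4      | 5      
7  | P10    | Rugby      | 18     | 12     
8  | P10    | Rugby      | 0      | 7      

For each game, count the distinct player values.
SELECT game, COUNT(DISTINCT player)
FROM scores
GROUP BY game

Result:
  Basketball: 1 distinct
  Rugby: 4 distinct
  Volleyball: 1 distinct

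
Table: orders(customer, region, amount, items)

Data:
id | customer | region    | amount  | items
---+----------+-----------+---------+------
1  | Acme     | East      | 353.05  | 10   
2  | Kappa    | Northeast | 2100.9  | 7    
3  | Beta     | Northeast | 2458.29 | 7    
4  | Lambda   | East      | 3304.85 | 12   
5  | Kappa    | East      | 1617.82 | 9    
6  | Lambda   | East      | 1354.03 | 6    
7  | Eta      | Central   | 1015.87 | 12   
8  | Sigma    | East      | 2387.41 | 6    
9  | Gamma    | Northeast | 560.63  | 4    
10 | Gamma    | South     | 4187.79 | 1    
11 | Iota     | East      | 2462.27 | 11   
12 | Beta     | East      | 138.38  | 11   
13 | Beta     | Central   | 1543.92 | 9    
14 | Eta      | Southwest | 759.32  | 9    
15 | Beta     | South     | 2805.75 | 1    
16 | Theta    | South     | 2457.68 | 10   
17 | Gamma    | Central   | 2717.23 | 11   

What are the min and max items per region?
SELECT region, MIN(items), MAX(items)
FROM orders
GROUP BY region

Result:
  Central: min=9, max=12
  East: min=6, max=12
  Northeast: min=4, max=7
  South: min=1, max=10
  Southwest: min=9, max=9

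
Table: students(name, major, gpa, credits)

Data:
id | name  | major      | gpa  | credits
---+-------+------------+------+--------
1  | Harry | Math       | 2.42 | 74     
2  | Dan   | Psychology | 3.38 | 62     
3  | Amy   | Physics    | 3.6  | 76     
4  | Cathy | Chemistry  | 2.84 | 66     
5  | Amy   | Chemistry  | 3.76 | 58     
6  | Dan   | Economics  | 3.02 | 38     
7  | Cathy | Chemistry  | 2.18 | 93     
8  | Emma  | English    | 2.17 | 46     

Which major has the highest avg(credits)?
SELECT major, AVG(credits) as val
FROM students
GROUP BY major
ORDER BY val DESC
LIMIT 1

Result: Physics with avg(credits) = 76.00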